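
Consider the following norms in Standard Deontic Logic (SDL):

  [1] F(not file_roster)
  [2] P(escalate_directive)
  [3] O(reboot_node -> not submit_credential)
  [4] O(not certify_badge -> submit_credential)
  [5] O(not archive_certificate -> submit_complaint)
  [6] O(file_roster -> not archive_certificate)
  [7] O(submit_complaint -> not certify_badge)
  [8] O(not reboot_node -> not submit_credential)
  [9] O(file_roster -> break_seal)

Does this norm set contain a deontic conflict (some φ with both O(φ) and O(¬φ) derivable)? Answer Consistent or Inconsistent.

By case analysis on not reboot_node: premise 8 gives O(not reboot_node -> not submit_credential) and premise 3 gives O(reboot_node -> not submit_credential), so O(not submit_credential) either way.
The contrapositive of premise 4 (O(not certify_badge -> submit_credential)) is O(not submit_credential -> certify_badge), and O(not submit_credential) is already established, so O(certify_badge).
Premise 7 is O(submit_complaint -> not certify_badge); contrapositively O(certify_badge -> not submit_complaint). Since O(certify_badge) holds, K gives O(not submit_complaint).
The contrapositive of premise 5 (O(not archive_certificate -> submit_complaint)) is O(not submit_complaint -> archive_certificate), and O(not submit_complaint) is already established, so O(archive_certificate).
The contrapositive of premise 6 (O(file_roster -> not archive_certificate)) is O(archive_certificate -> not file_roster), and O(archive_certificate) is already established, so O(not file_roster).
However, F(not file_roster) at premise 1 amounts to O(file_roster).
We now have both O(not file_roster) and O(file_roster) — file_roster is simultaneously obligatory and forbidden, violating the D-axiom.

Inconsistent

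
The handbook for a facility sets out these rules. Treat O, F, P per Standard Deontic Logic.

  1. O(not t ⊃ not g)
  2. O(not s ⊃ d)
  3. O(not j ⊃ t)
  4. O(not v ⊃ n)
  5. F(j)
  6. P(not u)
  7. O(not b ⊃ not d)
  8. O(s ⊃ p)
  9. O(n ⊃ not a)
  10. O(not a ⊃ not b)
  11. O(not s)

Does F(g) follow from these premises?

No

Premise 1 is O(not t ⊃ not g), but O(not t) is not derivable from the premises, so it does not yield O(not g).
No other premise forces O(not g). An ideal world satisfying every premise can still have g true, so F(g) is not derivable.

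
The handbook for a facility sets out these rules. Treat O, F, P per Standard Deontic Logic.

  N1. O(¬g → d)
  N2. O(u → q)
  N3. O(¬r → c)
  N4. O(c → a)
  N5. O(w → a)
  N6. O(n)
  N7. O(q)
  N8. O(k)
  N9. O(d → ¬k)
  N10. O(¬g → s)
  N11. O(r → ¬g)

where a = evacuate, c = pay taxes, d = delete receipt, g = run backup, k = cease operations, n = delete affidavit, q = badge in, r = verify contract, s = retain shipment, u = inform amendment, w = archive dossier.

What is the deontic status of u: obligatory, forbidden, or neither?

Premise 2 is O(u → q); even if O(q) held, inferring O(u) would be affirming the consequent — invalid.
No premise or chain of K-axiom applications forces O(u), and none forces O(¬u). So u is neither obligatory nor forbidden under these norms.

Neither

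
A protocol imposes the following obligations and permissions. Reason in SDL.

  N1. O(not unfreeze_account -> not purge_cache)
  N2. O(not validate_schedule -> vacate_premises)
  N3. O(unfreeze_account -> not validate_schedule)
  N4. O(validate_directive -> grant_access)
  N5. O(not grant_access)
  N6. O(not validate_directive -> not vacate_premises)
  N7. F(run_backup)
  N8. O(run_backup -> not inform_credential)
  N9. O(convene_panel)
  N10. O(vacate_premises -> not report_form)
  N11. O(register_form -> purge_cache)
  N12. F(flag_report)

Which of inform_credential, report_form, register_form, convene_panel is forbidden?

register_form

From premise 5 we have O(not grant_access).
Premise 4 is O(validate_directive -> grant_access); contrapositively O(not grant_access -> not validate_directive). Since O(not grant_access) holds, K gives O(not validate_directive).
With premise 6, O(not validate_directive -> not vacate_premises), the K-axiom yields O(not vacate_premises).
Premise 2, O(not validate_schedule -> vacate_premises), contraposes to O(not vacate_premises -> validate_schedule); with O(not vacate_premises) we get O(validate_schedule).
Premise 3, O(unfreeze_account -> not validate_schedule), contraposes to O(validate_schedule -> not unfreeze_account); with O(validate_schedule) we get O(not unfreeze_account).
Applying K to premise 1 (O(not unfreeze_account -> not purge_cache)) and O(not unfreeze_account) yields O(not purge_cache).
The contrapositive of premise 11 (O(register_form -> purge_cache)) is O(not purge_cache -> not register_form), and O(not purge_cache) is already established, so O(not register_form).
So O(not register_form) holds, i.e. register_form is forbidden. None of the other listed options is forbidden under the premises.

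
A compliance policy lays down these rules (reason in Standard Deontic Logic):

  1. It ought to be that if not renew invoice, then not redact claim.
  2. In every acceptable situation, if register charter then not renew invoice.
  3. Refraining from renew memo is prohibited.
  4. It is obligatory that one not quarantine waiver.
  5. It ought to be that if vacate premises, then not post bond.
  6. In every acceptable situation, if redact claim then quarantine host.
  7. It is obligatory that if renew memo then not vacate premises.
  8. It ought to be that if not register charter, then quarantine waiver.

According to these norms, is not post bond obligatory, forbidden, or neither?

Neither

Premise 5 is O(vacate_premises → ¬post_bond), but O(vacate_premises) is not derivable from the premises, so it does not yield O(¬post_bond).
No premise or chain of K-axiom applications forces O(¬post_bond), and none forces O(post_bond). So ¬post_bond is neither obligatory nor forbidden under these norms.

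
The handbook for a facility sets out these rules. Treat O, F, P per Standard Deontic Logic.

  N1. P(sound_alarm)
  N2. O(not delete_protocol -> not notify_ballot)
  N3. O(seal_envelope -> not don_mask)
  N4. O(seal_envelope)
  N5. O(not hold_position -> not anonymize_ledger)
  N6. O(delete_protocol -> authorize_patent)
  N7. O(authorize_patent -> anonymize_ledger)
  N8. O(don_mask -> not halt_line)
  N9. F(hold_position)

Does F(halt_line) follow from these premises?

No

Premise 8 is O(don_mask -> not halt_line), but O(don_mask) is not derivable from the premises, so it does not yield O(not halt_line).
No other premise forces O(not halt_line). An ideal world satisfying every premise can still have halt_line true, so F(halt_line) is not derivable.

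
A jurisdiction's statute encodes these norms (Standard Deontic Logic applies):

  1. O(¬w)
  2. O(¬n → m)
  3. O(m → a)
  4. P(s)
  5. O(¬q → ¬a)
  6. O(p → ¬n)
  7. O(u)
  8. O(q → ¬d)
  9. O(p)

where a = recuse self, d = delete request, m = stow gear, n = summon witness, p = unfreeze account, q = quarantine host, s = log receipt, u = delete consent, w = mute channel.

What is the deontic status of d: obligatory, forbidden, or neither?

Premise 9 states O(p) outright.
Applying K to premise 6 (O(p → ¬n)) and O(p) yields O(¬n).
Applying K to premise 2 (O(¬n → m)) and O(¬n) yields O(m).
Applying K to premise 3 (O(m → a)) and O(m) yields O(a).
Premise 5, O(¬q → ¬a), contraposes to O(a → q); with O(a) we get O(q).
Applying K to premise 8 (O(q → ¬d)) and O(q) yields O(¬d).
Premises 1, 4, 7 do not contribute to this derivation.
Thus O(¬d), which is F(d): d is forbidden.

Forbidden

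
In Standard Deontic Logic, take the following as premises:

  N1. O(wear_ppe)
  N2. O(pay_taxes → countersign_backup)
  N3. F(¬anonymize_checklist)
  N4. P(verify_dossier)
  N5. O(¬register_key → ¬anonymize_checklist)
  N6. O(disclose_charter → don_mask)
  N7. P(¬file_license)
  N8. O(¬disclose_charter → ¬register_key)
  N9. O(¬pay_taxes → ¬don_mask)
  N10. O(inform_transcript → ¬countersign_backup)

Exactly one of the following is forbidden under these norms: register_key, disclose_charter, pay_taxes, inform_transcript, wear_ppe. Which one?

Premise 3 is F(¬anonymize_checklist), i.e. O(anonymize_checklist).
Premise 5 is O(¬register_key → ¬anonymize_checklist); contrapositively O(anonymize_checklist → register_key). Since O(anonymize_checklist) holds, K gives O(register_key).
Premise 8 is O(¬disclose_charter → ¬register_key); contrapositively O(register_key → disclose_charter). Since O(register_key) holds, K gives O(disclose_charter).
From O(disclose_charter) and premise 6, O(disclose_charter → don_mask), we obtain O(don_mask).
Premise 9, O(¬pay_taxes → ¬don_mask), contraposes to O(don_mask → pay_taxes); with O(don_mask) we get O(pay_taxes).
Applying K to premise 2 (O(pay_taxes → countersign_backup)) and O(pay_taxes) yields O(countersign_backup).
The contrapositive of premise 10 (O(inform_transcript → ¬countersign_backup)) is O(countersign_backup → ¬inform_transcript), and O(countersign_backup) is already established, so O(¬inform_transcript).
So O(¬inform_transcript) holds, i.e. inform_transcript is forbidden. None of the other listed options is forbidden under the premises.

inform_transcript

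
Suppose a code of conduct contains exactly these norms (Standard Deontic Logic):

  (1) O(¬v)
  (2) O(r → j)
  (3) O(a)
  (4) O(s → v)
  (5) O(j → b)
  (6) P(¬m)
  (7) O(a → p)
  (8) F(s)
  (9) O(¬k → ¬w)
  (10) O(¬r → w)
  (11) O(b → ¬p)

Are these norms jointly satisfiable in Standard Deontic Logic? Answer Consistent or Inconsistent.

Premise 4 is O(s → v), but O(s) is not derivable from the premises, so it does not yield O(v).
So O(v) is not derivable, and the apparent clash with O(¬v) does not arise.
A world satisfying every obligation exists (e.g. a=true, b=false, j=false, k=true, m=false, p=true, r=false, s=false, v=false, w=true); no atom is both obligatory and forbidden, so the set is consistent.

Consistent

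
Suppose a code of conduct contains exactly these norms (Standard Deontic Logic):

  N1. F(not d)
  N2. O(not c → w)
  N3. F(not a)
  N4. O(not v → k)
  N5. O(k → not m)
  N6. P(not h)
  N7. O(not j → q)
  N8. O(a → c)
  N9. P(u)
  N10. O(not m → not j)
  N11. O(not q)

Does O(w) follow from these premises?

Premise 2 is O(not c → w), but O(not c) is not derivable from the premises, so it does not yield O(w).
No other premise forces O(w). An ideal world satisfying every premise can still have w false, so O(w) is not derivable.

No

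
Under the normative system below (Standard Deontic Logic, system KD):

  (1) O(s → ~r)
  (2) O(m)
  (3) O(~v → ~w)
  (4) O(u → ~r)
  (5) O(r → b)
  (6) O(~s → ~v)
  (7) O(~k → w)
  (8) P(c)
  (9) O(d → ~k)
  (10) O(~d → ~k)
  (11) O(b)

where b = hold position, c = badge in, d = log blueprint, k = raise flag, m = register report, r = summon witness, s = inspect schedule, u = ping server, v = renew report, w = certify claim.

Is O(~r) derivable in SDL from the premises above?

Yes

Premises 9 and 10 cover both cases: O(d → ~k) and O(~d → ~k). Since d ∨ ~d is a tautology, O(~k) follows.
Premise 7 is O(~k → w); since O(~k), deontic closure gives O(w).
The contrapositive of premise 3 (O(~v → ~w)) is O(w → v), and O(w) is already established, so O(v).
The contrapositive of premise 6 (O(~s → ~v)) is O(v → s), and O(v) is already established, so O(s).
Premise 1 is O(s → ~r); since O(s), deontic closure gives O(~r).
Premises 2, 4, 5, 8, 11 do not contribute to this derivation.
So O(~r) follows.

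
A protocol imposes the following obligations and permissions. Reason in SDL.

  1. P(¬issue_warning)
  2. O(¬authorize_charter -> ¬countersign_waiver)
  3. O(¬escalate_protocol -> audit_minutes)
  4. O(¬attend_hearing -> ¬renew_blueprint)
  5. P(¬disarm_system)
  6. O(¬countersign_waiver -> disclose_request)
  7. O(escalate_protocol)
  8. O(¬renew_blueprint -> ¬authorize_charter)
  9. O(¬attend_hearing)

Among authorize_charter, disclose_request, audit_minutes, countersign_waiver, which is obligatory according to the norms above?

disclose_request

Premise 9 states O(¬attend_hearing) outright.
Premise 4 is O(¬attend_hearing -> ¬renew_blueprint); since O(¬attend_hearing), deontic closure gives O(¬renew_blueprint).
With premise 8, O(¬renew_blueprint -> ¬authorize_charter), the K-axiom yields O(¬authorize_charter).
From O(¬authorize_charter) and premise 2, O(¬authorize_charter -> ¬countersign_waiver), we obtain O(¬countersign_waiver).
With premise 6, O(¬countersign_waiver -> disclose_request), the K-axiom yields O(disclose_request).
So O(disclose_request) holds — disclose_request is obligatory. None of the other listed options is made obligatory by any chain of premises.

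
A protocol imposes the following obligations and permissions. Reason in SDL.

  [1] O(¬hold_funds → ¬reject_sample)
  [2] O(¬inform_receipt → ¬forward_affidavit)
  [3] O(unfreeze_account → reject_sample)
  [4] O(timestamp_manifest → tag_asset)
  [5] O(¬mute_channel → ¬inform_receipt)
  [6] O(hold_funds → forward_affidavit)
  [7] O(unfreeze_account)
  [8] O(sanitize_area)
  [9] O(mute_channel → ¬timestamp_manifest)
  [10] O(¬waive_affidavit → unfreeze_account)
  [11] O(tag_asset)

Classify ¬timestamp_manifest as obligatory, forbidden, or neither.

Obligatory

Premise 7 gives O(unfreeze_account).
From O(unfreeze_account) and premise 3, O(unfreeze_account → reject_sample), we obtain O(reject_sample).
Premise 1 is O(¬hold_funds → ¬reject_sample); contrapositively O(reject_sample → hold_funds). Since O(reject_sample) holds, K gives O(hold_funds).
Premise 6 is O(hold_funds → forward_affidavit); since O(hold_funds), deontic closure gives O(forward_affidavit).
Premise 2, O(¬inform_receipt → ¬forward_affidavit), contraposes to O(forward_affidavit → inform_receipt); with O(forward_affidavit) we get O(inform_receipt).
The contrapositive of premise 5 (O(¬mute_channel → ¬inform_receipt)) is O(inform_receipt → mute_channel), and O(inform_receipt) is already established, so O(mute_channel).
Premise 9 is O(mute_channel → ¬timestamp_manifest); since O(mute_channel), deontic closure gives O(¬timestamp_manifest).
Premises 4, 8, 10, 11 do not contribute to this derivation.
Hence ¬timestamp_manifest is obligatory.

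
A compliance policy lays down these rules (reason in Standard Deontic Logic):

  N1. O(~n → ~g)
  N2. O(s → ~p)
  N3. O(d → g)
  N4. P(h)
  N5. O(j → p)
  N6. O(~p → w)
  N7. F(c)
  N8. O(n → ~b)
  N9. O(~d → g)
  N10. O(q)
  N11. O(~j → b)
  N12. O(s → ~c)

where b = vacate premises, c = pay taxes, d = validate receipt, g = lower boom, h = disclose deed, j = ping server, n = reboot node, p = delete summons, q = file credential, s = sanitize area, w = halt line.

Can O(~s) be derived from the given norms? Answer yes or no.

Yes

Premises 9 and 3 cover both cases: O(~d → g) and O(d → g). Since ~d ∨ d is a tautology, O(g) follows.
The contrapositive of premise 1 (O(~n → ~g)) is O(g → n), and O(g) is already established, so O(n).
Premise 8 is O(n → ~b); since O(n), deontic closure gives O(~b).
Premise 11, O(~j → b), contraposes to O(~b → j); with O(~b) we get O(j).
Applying K to premise 5 (O(j → p)) and O(j) yields O(p).
Premise 2, O(s → ~p), contraposes to O(p → ~s); with O(p) we get O(~s).
Premises 4, 6, 7, 10, 12 do not contribute to this derivation.
So O(~s) follows.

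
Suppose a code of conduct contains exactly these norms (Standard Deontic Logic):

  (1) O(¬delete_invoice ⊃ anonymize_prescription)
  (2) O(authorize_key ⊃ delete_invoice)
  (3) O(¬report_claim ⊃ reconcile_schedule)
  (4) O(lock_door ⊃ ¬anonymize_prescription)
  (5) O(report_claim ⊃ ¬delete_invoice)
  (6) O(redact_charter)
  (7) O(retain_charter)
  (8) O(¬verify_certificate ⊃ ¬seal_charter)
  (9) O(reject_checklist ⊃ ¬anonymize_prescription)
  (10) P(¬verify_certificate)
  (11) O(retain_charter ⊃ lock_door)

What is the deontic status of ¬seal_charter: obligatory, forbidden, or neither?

Premise 8 is O(¬verify_certificate ⊃ ¬seal_charter), but O(¬verify_certificate) is not derivable from the premises (the permission P(¬verify_certificate) asserts only ¬O(verify_certificate), not O(¬verify_certificate)), so it does not yield O(¬seal_charter).
No premise or chain of K-axiom applications forces O(¬seal_charter), and none forces O(seal_charter). So ¬seal_charter is neither obligatory nor forbidden under these norms.

Neither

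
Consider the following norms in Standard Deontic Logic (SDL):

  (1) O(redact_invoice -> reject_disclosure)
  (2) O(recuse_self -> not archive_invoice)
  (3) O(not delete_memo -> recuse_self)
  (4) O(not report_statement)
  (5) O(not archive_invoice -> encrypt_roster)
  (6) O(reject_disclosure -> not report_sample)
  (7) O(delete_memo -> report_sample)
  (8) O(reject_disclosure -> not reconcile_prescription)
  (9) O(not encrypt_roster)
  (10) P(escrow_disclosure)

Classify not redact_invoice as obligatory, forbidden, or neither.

From premise 9 we have O(not encrypt_roster).
Premise 5, O(not archive_invoice -> encrypt_roster), contraposes to O(not encrypt_roster -> archive_invoice); with O(not encrypt_roster) we get O(archive_invoice).
Premise 2 is O(recuse_self -> not archive_invoice); contrapositively O(archive_invoice -> not recuse_self). Since O(archive_invoice) holds, K gives O(not recuse_self).
Premise 3, O(not delete_memo -> recuse_self), contraposes to O(not recuse_self -> delete_memo); with O(not recuse_self) we get O(delete_memo).
Premise 7 is O(delete_memo -> report_sample); since O(delete_memo), deontic closure gives O(report_sample).
Premise 6 is O(reject_disclosure -> not report_sample); contrapositively O(report_sample -> not reject_disclosure). Since O(report_sample) holds, K gives O(not reject_disclosure).
The contrapositive of premise 1 (O(redact_invoice -> reject_disclosure)) is O(not reject_disclosure -> not redact_invoice), and O(not reject_disclosure) is already established, so O(not redact_invoice).
Premises 4, 8, 10 do not contribute to this derivation.
Hence not redact_invoice is obligatory.

Obligatory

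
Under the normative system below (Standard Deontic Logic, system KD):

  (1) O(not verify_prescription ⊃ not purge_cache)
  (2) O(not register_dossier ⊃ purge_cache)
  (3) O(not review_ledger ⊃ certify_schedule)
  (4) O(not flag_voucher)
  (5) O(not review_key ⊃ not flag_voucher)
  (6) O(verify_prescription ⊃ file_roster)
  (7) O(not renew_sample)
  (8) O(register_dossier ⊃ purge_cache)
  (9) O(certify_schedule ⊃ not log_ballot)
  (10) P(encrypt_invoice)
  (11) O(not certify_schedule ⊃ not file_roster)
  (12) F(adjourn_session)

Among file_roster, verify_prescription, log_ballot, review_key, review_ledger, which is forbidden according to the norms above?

Premises 8 and 2 cover both cases: O(register_dossier ⊃ purge_cache) and O(not register_dossier ⊃ purge_cache). Since register_dossier ∨ not register_dossier is a tautology, O(purge_cache) follows.
Premise 1 is O(not verify_prescription ⊃ not purge_cache); contrapositively O(purge_cache ⊃ verify_prescription). Since O(purge_cache) holds, K gives O(verify_prescription).
Premise 6 is O(verify_prescription ⊃ file_roster); since O(verify_prescription), deontic closure gives O(file_roster).
Premise 11 is O(not certify_schedule ⊃ not file_roster); contrapositively O(file_roster ⊃ certify_schedule). Since O(file_roster) holds, K gives O(certify_schedule).
Premise 9 is O(certify_schedule ⊃ not log_ballot); since O(certify_schedule), deontic closure gives O(not log_ballot).
So O(not log_ballot) holds, i.e. log_ballot is forbidden. None of the other listed options is forbidden under the premises.

log_ballot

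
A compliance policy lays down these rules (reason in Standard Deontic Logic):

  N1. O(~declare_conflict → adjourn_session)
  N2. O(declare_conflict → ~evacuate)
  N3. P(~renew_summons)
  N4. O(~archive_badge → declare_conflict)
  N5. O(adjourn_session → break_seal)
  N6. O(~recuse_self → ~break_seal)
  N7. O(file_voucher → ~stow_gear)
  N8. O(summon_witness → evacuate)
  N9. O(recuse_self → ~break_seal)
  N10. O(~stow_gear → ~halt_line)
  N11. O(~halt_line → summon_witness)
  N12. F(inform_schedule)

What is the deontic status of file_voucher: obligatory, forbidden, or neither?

Forbidden

Premises 6 and 9 cover both cases: O(~recuse_self → ~break_seal) and O(recuse_self → ~break_seal). Since ~recuse_self ∨ recuse_self is a tautology, O(~break_seal) follows.
Premise 5, O(adjourn_session → break_seal), contraposes to O(~break_seal → ~adjourn_session); with O(~break_seal) we get O(~adjourn_session).
Premise 1, O(~declare_conflict → adjourn_session), contraposes to O(~adjourn_session → declare_conflict); with O(~adjourn_session) we get O(declare_conflict).
From O(declare_conflict) and premise 2, O(declare_conflict → ~evacuate), we obtain O(~evacuate).
The contrapositive of premise 8 (O(summon_witness → evacuate)) is O(~evacuate → ~summon_witness), and O(~evacuate) is already established, so O(~summon_witness).
Premise 11, O(~halt_line → summon_witness), contraposes to O(~summon_witness → halt_line); with O(~summon_witness) we get O(halt_line).
Premise 10, O(~stow_gear → ~halt_line), contraposes to O(halt_line → stow_gear); with O(halt_line) we get O(stow_gear).
Premise 7 is O(file_voucher → ~stow_gear); contrapositively O(stow_gear → ~file_voucher). Since O(stow_gear) holds, K gives O(~file_voucher).
Premises 3, 4, 12 do not contribute to this derivation.
Thus O(~file_voucher), which is F(file_voucher): file_voucher is forbidden.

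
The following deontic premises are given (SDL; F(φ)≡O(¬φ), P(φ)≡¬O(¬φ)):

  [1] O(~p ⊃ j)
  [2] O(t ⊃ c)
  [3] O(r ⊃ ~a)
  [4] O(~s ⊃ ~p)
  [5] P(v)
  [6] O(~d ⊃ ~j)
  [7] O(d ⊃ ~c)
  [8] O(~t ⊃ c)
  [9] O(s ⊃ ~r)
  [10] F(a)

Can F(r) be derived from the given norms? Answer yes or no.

Yes

Premises 8 and 2 are O(~t ⊃ c) and O(t ⊃ c); every ideal world satisfies ~t or t, so in either case c holds — hence O(c).
Premise 7, O(d ⊃ ~c), contraposes to O(c ⊃ ~d); with O(c) we get O(~d).
From O(~d) and premise 6, O(~d ⊃ ~j), we obtain O(~j).
Premise 1 is O(~p ⊃ j); contrapositively O(~j ⊃ p). Since O(~j) holds, K gives O(p).
Premise 4, O(~s ⊃ ~p), contraposes to O(p ⊃ s); with O(p) we get O(s).
Premise 9 is O(s ⊃ ~r); since O(s), deontic closure gives O(~r).
Premises 3, 5, 10 do not contribute to this derivation.
So O(~r) holds, i.e. F(r). The claim follows.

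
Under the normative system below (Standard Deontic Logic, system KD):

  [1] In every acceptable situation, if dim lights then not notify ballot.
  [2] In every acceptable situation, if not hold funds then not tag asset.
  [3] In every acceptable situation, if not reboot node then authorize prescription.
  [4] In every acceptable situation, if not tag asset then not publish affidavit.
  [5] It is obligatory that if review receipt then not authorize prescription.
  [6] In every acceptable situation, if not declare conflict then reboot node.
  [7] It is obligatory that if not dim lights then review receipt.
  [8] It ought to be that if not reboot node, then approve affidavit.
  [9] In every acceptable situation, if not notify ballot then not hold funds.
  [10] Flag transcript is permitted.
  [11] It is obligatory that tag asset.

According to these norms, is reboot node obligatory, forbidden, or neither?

Premise 11 gives O(tag_asset).
The contrapositive of premise 2 (O(¬hold_funds → ¬tag_asset)) is O(tag_asset → hold_funds), and O(tag_asset) is already established, so O(hold_funds).
Premise 9 is O(¬notify_ballot → ¬hold_funds); contrapositively O(hold_funds → notify_ballot). Since O(hold_funds) holds, K gives O(notify_ballot).
Premise 1 is O(dim_lights → ¬notify_ballot); contrapositively O(notify_ballot → ¬dim_lights). Since O(notify_ballot) holds, K gives O(¬dim_lights).
From O(¬dim_lights) and premise 7, O(¬dim_lights → review_receipt), we obtain O(review_receipt).
Applying K to premise 5 (O(review_receipt → ¬authorize_prescription)) and O(review_receipt) yields O(¬authorize_prescription).
Premise 3 is O(¬reboot_node → authorize_prescription); contrapositively O(¬authorize_prescription → reboot_node). Since O(¬authorize_prescription) holds, K gives O(reboot_node).
Premises 4, 6, 8, 10 do not contribute to this derivation.
Hence reboot_node is obligatory.

Obligatory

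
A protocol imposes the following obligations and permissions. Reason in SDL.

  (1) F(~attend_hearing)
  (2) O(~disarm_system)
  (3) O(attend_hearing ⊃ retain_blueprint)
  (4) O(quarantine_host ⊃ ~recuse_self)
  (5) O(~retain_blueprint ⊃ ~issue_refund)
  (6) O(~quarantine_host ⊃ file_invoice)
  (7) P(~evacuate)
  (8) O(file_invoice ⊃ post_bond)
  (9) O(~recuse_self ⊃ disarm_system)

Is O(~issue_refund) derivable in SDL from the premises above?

No

Premise 5 is O(~retain_blueprint ⊃ ~issue_refund), but O(~retain_blueprint) is not derivable from the premises, so it does not yield O(~issue_refund).
No other premise forces O(~issue_refund). An ideal world satisfying every premise can still have ~issue_refund false, so O(~issue_refund) is not derivable.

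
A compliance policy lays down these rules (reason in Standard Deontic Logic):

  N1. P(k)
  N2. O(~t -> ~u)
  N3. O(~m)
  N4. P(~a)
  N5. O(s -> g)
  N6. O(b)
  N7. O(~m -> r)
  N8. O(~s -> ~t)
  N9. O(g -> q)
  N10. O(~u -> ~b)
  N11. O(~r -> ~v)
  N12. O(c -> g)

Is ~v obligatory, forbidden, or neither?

Premise 11 is O(~r -> ~v), but O(~r) is not derivable from the premises, so it does not yield O(~v).
No premise or chain of K-axiom applications forces O(~v), and none forces O(v). So ~v is neither obligatory nor forbidden under these norms.

Neither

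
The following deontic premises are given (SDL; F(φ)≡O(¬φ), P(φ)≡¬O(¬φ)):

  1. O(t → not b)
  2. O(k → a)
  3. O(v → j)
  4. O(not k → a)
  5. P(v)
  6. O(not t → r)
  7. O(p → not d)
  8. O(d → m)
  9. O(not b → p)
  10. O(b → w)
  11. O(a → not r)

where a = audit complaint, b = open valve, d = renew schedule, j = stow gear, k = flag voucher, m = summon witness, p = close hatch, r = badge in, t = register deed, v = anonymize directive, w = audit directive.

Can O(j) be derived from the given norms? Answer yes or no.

Premise 3 is O(v → j), but O(v) is not derivable from the premises (the permission P(v) asserts only not O(not v), not O(v)), so it does not yield O(j).
No other premise forces O(j). An ideal world satisfying every premise can still have j false, so O(j) is not derivable.

No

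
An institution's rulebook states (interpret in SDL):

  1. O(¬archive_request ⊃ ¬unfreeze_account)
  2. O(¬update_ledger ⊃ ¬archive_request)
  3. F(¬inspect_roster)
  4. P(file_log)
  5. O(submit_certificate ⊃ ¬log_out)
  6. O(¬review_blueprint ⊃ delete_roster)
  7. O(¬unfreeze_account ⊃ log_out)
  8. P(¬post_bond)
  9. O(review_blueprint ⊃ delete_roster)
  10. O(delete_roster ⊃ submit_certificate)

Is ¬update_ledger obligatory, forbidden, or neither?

Premises 9 and 6 are O(review_blueprint ⊃ delete_roster) and O(¬review_blueprint ⊃ delete_roster); every ideal world satisfies review_blueprint or ¬review_blueprint, so in either case delete_roster holds — hence O(delete_roster).
Applying K to premise 10 (O(delete_roster ⊃ submit_certificate)) and O(delete_roster) yields O(submit_certificate).
Applying K to premise 5 (O(submit_certificate ⊃ ¬log_out)) and O(submit_certificate) yields O(¬log_out).
Premise 7, O(¬unfreeze_account ⊃ log_out), contraposes to O(¬log_out ⊃ unfreeze_account); with O(¬log_out) we get O(unfreeze_account).
The contrapositive of premise 1 (O(¬archive_request ⊃ ¬unfreeze_account)) is O(unfreeze_account ⊃ archive_request), and O(unfreeze_account) is already established, so O(archive_request).
Premise 2, O(¬update_ledger ⊃ ¬archive_request), contraposes to O(archive_request ⊃ update_ledger); with O(archive_request) we get O(update_ledger).
Premises 3, 4, 8 do not contribute to this derivation.
Thus O(update_ledger), which is F(¬update_ledger): ¬update_ledger is forbidden.

Forbidden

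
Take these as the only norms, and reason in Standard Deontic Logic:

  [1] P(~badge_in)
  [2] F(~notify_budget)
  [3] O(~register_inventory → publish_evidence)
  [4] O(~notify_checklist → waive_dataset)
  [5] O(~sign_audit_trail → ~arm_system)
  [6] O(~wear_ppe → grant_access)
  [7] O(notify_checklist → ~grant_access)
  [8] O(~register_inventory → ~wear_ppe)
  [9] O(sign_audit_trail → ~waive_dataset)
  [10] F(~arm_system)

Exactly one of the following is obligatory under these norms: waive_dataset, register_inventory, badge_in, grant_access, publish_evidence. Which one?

Premise 10, F(~arm_system), is equivalent to O(arm_system).
The contrapositive of premise 5 (O(~sign_audit_trail → ~arm_system)) is O(arm_system → sign_audit_trail), and O(arm_system) is already established, so O(sign_audit_trail).
Applying K to premise 9 (O(sign_audit_trail → ~waive_dataset)) and O(sign_audit_trail) yields O(~waive_dataset).
Premise 4 is O(~notify_checklist → waive_dataset); contrapositively O(~waive_dataset → notify_checklist). Since O(~waive_dataset) holds, K gives O(notify_checklist).
Applying K to premise 7 (O(notify_checklist → ~grant_access)) and O(notify_checklist) yields O(~grant_access).
Premise 6, O(~wear_ppe → grant_access), contraposes to O(~grant_access → wear_ppe); with O(~grant_access) we get O(wear_ppe).
The contrapositive of premise 8 (O(~register_inventory → ~wear_ppe)) is O(wear_ppe → register_inventory), and O(wear_ppe) is already established, so O(register_inventory).
So O(register_inventory) holds — register_inventory is obligatory. None of the other listed options is made obligatory by any chain of premises.

register_inventory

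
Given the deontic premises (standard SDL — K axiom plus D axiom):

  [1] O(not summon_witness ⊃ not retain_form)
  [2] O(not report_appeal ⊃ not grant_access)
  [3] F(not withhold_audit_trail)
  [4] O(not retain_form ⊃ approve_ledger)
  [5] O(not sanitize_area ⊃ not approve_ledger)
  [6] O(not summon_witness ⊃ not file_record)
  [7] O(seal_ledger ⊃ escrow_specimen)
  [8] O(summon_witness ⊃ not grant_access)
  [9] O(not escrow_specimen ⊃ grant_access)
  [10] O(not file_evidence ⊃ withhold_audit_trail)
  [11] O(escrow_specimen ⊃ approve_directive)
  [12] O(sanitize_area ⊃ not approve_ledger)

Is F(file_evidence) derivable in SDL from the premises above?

No

Premise 10 is O(not file_evidence ⊃ withhold_audit_trail); even if O(withhold_audit_trail) held, inferring O(not file_evidence) would be affirming the consequent — invalid.
No other premise forces O(not file_evidence). An ideal world satisfying every premise can still have file_evidence true, so F(file_evidence) is not derivable.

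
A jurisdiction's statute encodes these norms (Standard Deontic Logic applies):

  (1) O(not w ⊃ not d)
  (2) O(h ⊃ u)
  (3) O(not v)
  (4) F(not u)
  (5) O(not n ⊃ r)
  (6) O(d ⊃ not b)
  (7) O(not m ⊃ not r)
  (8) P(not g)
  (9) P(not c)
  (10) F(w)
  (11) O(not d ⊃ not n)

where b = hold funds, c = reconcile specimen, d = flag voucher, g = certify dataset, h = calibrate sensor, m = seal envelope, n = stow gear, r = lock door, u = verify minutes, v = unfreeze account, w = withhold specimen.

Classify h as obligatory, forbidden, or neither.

Premise 2 is O(h ⊃ u); even if O(u) held, inferring O(h) would be affirming the consequent — invalid.
No premise or chain of K-axiom applications forces O(h), and none forces O(not h). So h is neither obligatory nor forbidden under these norms.

Neither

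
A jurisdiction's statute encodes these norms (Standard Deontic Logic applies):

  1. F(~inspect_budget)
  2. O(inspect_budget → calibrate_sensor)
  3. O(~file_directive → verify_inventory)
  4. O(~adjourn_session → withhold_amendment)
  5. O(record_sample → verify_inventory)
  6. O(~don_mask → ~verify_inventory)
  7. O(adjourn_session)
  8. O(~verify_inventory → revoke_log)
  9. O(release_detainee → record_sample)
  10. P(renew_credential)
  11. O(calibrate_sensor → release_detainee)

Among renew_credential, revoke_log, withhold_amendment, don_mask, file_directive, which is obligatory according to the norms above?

Premise 1, F(~inspect_budget), is equivalent to O(inspect_budget).
Applying K to premise 2 (O(inspect_budget → calibrate_sensor)) and O(inspect_budget) yields O(calibrate_sensor).
From O(calibrate_sensor) and premise 11, O(calibrate_sensor → release_detainee), we obtain O(release_detainee).
Premise 9 is O(release_detainee → record_sample); since O(release_detainee), deontic closure gives O(record_sample).
With premise 5, O(record_sample → verify_inventory), the K-axiom yields O(verify_inventory).
The contrapositive of premise 6 (O(~don_mask → ~verify_inventory)) is O(verify_inventory → don_mask), and O(verify_inventory) is already established, so O(don_mask).
So O(don_mask) holds — don_mask is obligatory. None of the other listed options is made obligatory by any chain of premises.

don_mask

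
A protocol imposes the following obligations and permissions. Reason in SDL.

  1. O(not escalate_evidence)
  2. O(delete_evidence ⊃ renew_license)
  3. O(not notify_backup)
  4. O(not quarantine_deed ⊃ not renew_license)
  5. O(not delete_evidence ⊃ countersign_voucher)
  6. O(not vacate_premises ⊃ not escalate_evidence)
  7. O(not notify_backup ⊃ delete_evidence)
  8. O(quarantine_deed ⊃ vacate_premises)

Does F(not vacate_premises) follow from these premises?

Yes

Premise 3 states O(not notify_backup) outright.
With premise 7, O(not notify_backup ⊃ delete_evidence), the K-axiom yields O(delete_evidence).
Applying K to premise 2 (O(delete_evidence ⊃ renew_license)) and O(delete_evidence) yields O(renew_license).
The contrapositive of premise 4 (O(not quarantine_deed ⊃ not renew_license)) is O(renew_license ⊃ quarantine_deed), and O(renew_license) is already established, so O(quarantine_deed).
With premise 8, O(quarantine_deed ⊃ vacate_premises), the K-axiom yields O(vacate_premises).
Premises 1, 5, 6 do not contribute to this derivation.
So O(vacate_premises) holds, i.e. F(not vacate_premises). The claim follows.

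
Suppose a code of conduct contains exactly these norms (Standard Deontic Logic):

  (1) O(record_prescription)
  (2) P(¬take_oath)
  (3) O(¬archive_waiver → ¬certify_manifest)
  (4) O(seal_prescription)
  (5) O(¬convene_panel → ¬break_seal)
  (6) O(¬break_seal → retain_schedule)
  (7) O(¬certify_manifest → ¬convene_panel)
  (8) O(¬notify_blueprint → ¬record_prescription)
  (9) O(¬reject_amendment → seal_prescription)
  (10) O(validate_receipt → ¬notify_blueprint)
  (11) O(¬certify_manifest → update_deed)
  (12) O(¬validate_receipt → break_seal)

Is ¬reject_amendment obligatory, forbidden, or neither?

Premise 9 is O(¬reject_amendment → seal_prescription); even if O(seal_prescription) held, inferring O(¬reject_amendment) would be affirming the consequent — invalid.
No premise or chain of K-axiom applications forces O(¬reject_amendment), and none forces O(reject_amendment). So ¬reject_amendment is neither obligatory nor forbidden under these norms.

Neither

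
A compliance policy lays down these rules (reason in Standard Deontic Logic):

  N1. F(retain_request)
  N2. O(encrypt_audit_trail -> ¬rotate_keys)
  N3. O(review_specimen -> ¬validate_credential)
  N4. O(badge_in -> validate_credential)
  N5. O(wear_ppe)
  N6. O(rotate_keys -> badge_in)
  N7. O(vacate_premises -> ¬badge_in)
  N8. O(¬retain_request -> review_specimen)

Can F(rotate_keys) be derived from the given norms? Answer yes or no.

Premise 1 is F(retain_request), i.e. O(¬retain_request).
Applying K to premise 8 (O(¬retain_request -> review_specimen)) and O(¬retain_request) yields O(review_specimen).
With premise 3, O(review_specimen -> ¬validate_credential), the K-axiom yields O(¬validate_credential).
Premise 4, O(badge_in -> validate_credential), contraposes to O(¬validate_credential -> ¬badge_in); with O(¬validate_credential) we get O(¬badge_in).
The contrapositive of premise 6 (O(rotate_keys -> badge_in)) is O(¬badge_in -> ¬rotate_keys), and O(¬badge_in) is already established, so O(¬rotate_keys).
Premises 2, 5, 7 do not contribute to this derivation.
So O(¬rotate_keys) holds, i.e. F(rotate_keys). The claim follows.

Yes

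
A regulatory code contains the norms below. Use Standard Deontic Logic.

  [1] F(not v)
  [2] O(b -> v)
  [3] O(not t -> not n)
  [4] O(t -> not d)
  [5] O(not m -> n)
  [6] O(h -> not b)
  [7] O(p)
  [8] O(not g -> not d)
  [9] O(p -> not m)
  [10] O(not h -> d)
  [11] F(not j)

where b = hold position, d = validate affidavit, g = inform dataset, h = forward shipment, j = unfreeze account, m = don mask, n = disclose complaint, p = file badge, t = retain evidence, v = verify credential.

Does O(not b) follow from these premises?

Yes

Premise 7 gives O(p).
Premise 9 is O(p -> not m); since O(p), deontic closure gives O(not m).
With premise 5, O(not m -> n), the K-axiom yields O(n).
Premise 3 is O(not t -> not n); contrapositively O(n -> t). Since O(n) holds, K gives O(t).
From O(t) and premise 4, O(t -> not d), we obtain O(not d).
Premise 10 is O(not h -> d); contrapositively O(not d -> h). Since O(not d) holds, K gives O(h).
Applying K to premise 6 (O(h -> not b)) and O(h) yields O(not b).
Premises 1, 2, 8, 11 do not contribute to this derivation.
So O(not b) follows.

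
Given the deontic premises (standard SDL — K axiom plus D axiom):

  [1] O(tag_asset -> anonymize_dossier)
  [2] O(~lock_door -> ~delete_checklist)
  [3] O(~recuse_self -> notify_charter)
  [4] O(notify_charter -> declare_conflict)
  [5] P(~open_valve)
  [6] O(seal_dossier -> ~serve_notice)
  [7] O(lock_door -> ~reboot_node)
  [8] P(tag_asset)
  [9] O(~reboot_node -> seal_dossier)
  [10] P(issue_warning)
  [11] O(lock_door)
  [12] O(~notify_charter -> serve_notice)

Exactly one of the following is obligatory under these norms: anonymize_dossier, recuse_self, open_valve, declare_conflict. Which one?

declare_conflict

From premise 11 we have O(lock_door).
From O(lock_door) and premise 7, O(lock_door -> ~reboot_node), we obtain O(~reboot_node).
With premise 9, O(~reboot_node -> seal_dossier), the K-axiom yields O(seal_dossier).
Applying K to premise 6 (O(seal_dossier -> ~serve_notice)) and O(seal_dossier) yields O(~serve_notice).
Premise 12, O(~notify_charter -> serve_notice), contraposes to O(~serve_notice -> notify_charter); with O(~serve_notice) we get O(notify_charter).
From O(notify_charter) and premise 4, O(notify_charter -> declare_conflict), we obtain O(declare_conflict).
So O(declare_conflict) holds — declare_conflict is obligatory. None of the other listed options is made obligatory by any chain of premises.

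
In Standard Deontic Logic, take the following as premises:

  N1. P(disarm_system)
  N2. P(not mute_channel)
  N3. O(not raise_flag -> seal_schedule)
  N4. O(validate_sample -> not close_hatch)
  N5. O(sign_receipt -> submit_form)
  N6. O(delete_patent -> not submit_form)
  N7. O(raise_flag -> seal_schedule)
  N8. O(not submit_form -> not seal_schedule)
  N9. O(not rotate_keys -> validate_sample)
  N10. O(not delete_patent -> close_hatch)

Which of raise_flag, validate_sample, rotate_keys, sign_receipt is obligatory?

Premises 7 and 3 cover both cases: O(raise_flag -> seal_schedule) and O(not raise_flag -> seal_schedule). Since raise_flag ∨ not raise_flag is a tautology, O(seal_schedule) follows.
Premise 8, O(not submit_form -> not seal_schedule), contraposes to O(seal_schedule -> submit_form); with O(seal_schedule) we get O(submit_form).
Premise 6 is O(delete_patent -> not submit_form); contrapositively O(submit_form -> not delete_patent). Since O(submit_form) holds, K gives O(not delete_patent).
From O(not delete_patent) and premise 10, O(not delete_patent -> close_hatch), we obtain O(close_hatch).
Premise 4, O(validate_sample -> not close_hatch), contraposes to O(close_hatch -> not validate_sample); with O(close_hatch) we get O(not validate_sample).
Premise 9, O(not rotate_keys -> validate_sample), contraposes to O(not validate_sample -> rotate_keys); with O(not validate_sample) we get O(rotate_keys).
So O(rotate_keys) holds — rotate_keys is obligatory. None of the other listed options is made obligatory by any chain of premises.

rotate_keys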